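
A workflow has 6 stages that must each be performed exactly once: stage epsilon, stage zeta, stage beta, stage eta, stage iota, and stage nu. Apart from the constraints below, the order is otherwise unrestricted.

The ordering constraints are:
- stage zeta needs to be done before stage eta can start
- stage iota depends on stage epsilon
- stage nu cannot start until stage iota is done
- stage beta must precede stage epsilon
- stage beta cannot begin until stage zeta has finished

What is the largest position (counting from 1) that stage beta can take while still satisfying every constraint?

The stages that are forced after stage beta, directly or by a chain of constraints, are stage epsilon, stage iota, stage nu. That's 3 stages.
So at least 3 stages follow stage beta, putting stage beta no later than position 3. That position is achievable by scheduling everything else first.

3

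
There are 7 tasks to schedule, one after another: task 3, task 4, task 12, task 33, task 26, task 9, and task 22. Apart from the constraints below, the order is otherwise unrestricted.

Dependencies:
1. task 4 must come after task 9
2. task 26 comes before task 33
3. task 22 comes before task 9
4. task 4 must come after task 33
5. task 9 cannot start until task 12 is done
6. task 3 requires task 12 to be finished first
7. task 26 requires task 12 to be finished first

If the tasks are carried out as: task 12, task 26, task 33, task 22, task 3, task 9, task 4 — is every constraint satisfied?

Yes

Going through the constraints one by one, each required predecessor appears earlier in the sequence than its dependent — e.g. task 12 (position 1) is before task 9 (position 6), as required.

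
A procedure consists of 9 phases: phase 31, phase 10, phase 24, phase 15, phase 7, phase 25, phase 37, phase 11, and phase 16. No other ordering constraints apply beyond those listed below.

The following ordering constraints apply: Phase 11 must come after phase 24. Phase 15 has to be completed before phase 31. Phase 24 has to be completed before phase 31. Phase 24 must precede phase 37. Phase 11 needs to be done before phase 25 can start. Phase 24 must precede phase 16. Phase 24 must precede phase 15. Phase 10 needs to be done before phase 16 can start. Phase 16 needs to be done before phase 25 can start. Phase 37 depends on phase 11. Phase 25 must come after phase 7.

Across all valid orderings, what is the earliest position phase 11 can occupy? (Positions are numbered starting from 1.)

The only phase forced before phase 11 (directly or transitively) is phase 24.
With 1 mandatory predecessor, the earliest phase 11 can sit is position 1+1 = 2, and placing just that one first achieves it.

2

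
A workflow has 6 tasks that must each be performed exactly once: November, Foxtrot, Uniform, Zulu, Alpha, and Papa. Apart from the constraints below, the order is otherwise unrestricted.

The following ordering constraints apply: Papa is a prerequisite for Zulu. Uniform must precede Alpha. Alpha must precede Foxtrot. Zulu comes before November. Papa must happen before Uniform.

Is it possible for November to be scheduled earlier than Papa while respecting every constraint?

No

There is a dependency chain Papa → Zulu → November, so November always comes after Papa.
So no valid ordering can have November before Papa.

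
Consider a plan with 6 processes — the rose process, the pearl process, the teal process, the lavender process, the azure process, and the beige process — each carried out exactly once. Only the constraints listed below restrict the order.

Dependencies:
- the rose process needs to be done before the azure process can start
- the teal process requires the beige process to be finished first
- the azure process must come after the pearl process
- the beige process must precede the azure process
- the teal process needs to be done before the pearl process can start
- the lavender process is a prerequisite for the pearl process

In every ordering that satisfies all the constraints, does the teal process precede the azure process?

Tracing the constraints gives a chain: the teal process → the pearl process → the azure process.
So the teal process must precede the azure process in any valid ordering.

Yes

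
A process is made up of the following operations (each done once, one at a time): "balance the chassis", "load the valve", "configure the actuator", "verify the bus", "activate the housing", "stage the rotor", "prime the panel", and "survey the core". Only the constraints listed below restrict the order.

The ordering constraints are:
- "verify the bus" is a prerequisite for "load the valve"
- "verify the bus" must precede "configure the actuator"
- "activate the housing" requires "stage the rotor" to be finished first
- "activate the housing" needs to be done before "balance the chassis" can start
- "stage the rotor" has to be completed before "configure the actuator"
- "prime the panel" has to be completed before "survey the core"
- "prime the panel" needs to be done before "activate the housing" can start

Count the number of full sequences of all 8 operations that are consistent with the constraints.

665

3 operations have no prerequisites ("verify the bus", "stage the rotor", "prime the panel"), so any of them could come first.
Systematically extending each partial ordering one operation at a time and counting, there are 665 complete orderings.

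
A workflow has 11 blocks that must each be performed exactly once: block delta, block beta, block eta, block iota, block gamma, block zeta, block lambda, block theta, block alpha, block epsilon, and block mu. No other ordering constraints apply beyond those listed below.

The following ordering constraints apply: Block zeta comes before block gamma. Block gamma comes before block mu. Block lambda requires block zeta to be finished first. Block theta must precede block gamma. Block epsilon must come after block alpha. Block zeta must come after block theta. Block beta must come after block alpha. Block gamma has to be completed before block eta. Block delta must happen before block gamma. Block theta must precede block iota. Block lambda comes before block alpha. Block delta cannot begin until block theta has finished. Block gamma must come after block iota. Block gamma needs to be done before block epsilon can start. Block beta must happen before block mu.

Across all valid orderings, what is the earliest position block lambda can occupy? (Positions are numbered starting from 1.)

Working backwards through the constraints from block lambda, its full set of required predecessors is block zeta, block theta — 2 of them.
With 2 mandatory predecessors, the earliest block lambda can sit is position 2+1 = 3, and placing just those 2 first achieves it.

3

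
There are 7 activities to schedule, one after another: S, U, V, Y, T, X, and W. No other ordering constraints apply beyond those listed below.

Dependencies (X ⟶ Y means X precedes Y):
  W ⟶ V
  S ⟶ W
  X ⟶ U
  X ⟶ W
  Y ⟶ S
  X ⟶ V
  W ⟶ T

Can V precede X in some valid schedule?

No

Following X → V, X must precede V in every valid ordering.
So no valid ordering can have V before X.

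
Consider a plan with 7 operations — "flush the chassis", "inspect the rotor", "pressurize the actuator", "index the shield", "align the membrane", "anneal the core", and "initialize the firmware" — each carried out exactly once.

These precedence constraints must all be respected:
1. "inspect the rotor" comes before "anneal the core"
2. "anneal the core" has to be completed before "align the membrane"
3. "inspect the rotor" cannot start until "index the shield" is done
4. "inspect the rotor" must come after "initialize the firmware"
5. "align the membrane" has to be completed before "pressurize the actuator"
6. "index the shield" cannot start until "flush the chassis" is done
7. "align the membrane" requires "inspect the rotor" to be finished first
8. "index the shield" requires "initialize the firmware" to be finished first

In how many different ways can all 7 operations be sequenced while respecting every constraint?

2 operations have no prerequisites ("flush the chassis", "initialize the firmware"), so any of them could come first.
Enumerating by repeatedly choosing an available operation (one whose prerequisites are all placed) gives 2 distinct complete orderings.

2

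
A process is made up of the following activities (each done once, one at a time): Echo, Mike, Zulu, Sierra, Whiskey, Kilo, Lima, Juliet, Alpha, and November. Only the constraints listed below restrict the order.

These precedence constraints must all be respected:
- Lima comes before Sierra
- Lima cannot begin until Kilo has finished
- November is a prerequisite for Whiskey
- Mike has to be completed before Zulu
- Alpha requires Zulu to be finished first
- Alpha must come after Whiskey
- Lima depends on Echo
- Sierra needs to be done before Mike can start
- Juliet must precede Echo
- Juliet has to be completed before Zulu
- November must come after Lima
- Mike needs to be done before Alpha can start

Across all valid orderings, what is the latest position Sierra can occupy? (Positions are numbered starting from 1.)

7

The activities that are forced after Sierra, directly or by a chain of constraints, are Mike, Zulu, Alpha. That's 3 activities.
So at least 3 activities follow Sierra, putting Sierra no later than position 7. That position is achievable by scheduling everything else first.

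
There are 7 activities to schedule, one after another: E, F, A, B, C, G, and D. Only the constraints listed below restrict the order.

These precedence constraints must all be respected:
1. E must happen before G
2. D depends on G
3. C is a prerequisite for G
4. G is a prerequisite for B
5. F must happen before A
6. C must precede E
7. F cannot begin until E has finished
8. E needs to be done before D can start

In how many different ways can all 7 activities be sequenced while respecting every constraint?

20

C is the only activity with nothing required before it, so every ordering starts there.
Counting all ways to extend the partial order to a total order gives 20.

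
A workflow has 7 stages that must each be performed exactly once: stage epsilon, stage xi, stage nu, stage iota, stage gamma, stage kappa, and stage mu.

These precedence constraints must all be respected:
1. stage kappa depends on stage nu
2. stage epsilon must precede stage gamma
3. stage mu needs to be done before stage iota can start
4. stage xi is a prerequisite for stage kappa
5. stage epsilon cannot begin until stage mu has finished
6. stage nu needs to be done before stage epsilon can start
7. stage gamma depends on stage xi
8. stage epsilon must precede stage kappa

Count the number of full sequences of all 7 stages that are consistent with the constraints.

82

The stages with no prerequisites are stage xi, stage nu, stage mu; any of them can be placed first.
Enumerating by repeatedly choosing an available stage (one whose prerequisites are all placed) gives 82 distinct complete orderings.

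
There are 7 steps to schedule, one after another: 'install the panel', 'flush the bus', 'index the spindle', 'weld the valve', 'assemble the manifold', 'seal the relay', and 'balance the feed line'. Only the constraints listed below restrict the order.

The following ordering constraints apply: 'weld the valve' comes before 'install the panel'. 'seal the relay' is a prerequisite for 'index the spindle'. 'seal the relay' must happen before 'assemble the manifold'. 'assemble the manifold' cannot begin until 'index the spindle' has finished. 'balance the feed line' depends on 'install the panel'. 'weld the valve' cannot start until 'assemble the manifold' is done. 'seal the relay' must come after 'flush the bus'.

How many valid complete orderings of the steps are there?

1

'flush the bus' is the only step with nothing required before it, so every ordering starts there.
Every step is then forced in turn, so only 1 complete ordering is consistent with the constraints.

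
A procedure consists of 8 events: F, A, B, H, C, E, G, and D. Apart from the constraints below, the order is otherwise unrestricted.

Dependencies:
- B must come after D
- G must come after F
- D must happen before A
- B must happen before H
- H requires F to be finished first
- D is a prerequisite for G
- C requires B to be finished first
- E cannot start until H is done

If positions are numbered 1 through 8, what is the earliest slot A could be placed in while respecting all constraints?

The only event forced before A (directly or transitively) is D.
So at minimum 1 event comes before A, putting A no earlier than position 2. That position is achievable by scheduling exactly that predecessor first.

2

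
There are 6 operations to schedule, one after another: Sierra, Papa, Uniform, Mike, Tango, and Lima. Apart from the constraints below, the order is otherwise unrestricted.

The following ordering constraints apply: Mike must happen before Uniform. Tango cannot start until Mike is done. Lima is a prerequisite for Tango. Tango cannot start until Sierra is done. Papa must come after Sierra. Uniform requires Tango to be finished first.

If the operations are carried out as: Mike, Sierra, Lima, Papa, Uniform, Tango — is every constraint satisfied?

Here Tango comes after Uniform.
Since Tango is required before Uniform, the ordering is invalid.

No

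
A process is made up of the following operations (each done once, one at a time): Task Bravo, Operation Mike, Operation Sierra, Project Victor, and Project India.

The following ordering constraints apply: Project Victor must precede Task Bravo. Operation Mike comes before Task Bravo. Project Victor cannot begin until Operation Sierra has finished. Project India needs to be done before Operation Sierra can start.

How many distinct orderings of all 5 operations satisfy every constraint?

2 operations have no prerequisites (Operation Mike, Project India), so any of them could come first.
Counting all ways to extend the partial order to a total order gives 4.

4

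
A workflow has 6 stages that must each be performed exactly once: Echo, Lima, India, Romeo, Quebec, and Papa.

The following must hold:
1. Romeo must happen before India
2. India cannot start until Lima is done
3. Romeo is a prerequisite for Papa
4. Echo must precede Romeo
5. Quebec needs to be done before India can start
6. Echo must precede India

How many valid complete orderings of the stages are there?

3 stages have no prerequisites (Echo, Lima, Quebec), so any of them could come first.
Counting all ways to extend the partial order to a total order gives 32.

32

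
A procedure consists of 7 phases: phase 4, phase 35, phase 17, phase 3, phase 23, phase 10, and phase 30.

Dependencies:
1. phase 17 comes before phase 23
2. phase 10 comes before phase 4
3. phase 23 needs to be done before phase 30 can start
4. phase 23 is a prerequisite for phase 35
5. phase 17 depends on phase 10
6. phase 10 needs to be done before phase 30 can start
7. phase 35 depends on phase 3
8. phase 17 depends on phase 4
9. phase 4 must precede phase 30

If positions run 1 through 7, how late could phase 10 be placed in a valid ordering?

2

The phases that are forced after phase 10, directly or by a chain of constraints, are phase 4, phase 35, phase 17, phase 23, phase 30. That's 5 phases.
With 5 mandatory successors out of 7 phases total, the latest slot for phase 10 is 7−5 = 2, and it's reachable by doing all non-successors before phase 10.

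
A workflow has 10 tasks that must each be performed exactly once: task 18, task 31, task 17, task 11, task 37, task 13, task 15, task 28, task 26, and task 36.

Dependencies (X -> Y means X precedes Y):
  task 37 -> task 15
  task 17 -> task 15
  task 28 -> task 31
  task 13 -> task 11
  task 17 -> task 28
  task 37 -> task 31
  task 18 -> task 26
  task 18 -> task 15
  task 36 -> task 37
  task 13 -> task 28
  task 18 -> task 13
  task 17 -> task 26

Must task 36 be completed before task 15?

There is a constraint chain task 36 → task 37 → task 15.
So task 36 must precede task 15 in any valid ordering.

Yes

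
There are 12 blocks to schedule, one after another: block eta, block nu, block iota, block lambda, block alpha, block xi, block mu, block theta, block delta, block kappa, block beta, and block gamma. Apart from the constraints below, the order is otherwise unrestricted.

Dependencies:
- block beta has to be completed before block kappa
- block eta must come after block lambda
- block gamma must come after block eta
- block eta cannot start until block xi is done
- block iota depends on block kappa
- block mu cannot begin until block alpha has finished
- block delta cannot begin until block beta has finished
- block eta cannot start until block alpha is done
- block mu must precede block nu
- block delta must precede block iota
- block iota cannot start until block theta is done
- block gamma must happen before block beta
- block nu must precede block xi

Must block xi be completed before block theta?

Nothing in the constraints links block xi and block theta; they are unordered relative to each other.
A valid ordering placing block theta before block xi exists, so the answer is no.

No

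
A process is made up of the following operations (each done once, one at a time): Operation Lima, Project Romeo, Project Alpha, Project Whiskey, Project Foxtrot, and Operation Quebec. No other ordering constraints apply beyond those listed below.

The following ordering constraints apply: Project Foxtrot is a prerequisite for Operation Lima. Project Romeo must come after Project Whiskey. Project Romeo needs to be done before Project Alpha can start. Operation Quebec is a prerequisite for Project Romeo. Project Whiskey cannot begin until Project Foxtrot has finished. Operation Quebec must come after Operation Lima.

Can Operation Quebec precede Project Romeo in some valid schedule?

Yes

Every valid ordering already has Operation Quebec before Project Romeo (the constraints require it), so in particular at least one does.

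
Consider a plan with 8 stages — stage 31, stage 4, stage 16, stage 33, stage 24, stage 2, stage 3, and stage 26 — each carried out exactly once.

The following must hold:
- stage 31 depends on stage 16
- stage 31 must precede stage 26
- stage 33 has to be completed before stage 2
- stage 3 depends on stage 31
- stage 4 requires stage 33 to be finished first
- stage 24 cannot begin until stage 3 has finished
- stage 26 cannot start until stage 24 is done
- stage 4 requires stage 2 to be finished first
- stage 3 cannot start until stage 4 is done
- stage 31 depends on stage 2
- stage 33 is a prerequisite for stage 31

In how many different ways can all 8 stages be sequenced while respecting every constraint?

The stages with no prerequisites are stage 16, stage 33; any of them can be placed first.
Counting all ways to extend the partial order to a total order gives 7.

7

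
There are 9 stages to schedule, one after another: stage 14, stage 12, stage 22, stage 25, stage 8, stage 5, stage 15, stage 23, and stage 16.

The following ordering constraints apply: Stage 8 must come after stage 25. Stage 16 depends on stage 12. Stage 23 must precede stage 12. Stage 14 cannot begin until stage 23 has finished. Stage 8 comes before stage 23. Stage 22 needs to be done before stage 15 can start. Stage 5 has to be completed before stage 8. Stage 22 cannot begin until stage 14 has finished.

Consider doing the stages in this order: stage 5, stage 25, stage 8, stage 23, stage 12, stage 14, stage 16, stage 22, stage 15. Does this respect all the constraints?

Every stated constraint is respected: stage 14 sits at position 6, ahead of stage 22 at position 8, and each of the other listed pairs likewise has the predecessor earlier in the sequence.

Yes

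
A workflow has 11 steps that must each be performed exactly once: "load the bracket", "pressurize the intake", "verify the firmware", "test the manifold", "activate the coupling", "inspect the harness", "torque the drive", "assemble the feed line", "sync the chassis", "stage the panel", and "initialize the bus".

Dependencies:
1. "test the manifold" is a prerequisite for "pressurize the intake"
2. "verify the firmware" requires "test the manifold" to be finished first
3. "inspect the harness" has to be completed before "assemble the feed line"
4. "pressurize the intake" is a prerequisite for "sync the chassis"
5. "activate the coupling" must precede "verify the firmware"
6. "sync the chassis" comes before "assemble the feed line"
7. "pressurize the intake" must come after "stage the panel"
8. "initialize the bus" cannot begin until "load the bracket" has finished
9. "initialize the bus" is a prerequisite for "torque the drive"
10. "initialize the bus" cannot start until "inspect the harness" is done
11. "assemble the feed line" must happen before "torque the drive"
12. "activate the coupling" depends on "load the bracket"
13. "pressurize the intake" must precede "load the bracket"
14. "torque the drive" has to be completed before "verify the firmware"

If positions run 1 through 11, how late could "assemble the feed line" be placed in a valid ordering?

9

Following every chain forward from "assemble the feed line", the steps that must come later are "verify the firmware", "torque the drive" — 2 of them.
So at least 2 steps follow "assemble the feed line", putting "assemble the feed line" no later than position 9. That position is achievable by scheduling everything else first.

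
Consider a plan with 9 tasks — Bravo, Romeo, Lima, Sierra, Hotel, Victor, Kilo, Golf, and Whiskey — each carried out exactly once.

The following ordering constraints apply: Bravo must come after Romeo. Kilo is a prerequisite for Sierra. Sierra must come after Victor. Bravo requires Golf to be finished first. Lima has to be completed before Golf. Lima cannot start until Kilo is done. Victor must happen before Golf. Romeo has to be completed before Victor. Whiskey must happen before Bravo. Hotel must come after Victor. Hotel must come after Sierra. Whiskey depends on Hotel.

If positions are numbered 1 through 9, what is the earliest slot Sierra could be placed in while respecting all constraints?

Working backwards through the constraints from Sierra, its full set of required predecessors is Romeo, Victor, Kilo — 3 of them.
So at minimum 3 tasks come before Sierra, putting Sierra no earlier than position 4. That position is achievable by scheduling exactly those predecessors first.

4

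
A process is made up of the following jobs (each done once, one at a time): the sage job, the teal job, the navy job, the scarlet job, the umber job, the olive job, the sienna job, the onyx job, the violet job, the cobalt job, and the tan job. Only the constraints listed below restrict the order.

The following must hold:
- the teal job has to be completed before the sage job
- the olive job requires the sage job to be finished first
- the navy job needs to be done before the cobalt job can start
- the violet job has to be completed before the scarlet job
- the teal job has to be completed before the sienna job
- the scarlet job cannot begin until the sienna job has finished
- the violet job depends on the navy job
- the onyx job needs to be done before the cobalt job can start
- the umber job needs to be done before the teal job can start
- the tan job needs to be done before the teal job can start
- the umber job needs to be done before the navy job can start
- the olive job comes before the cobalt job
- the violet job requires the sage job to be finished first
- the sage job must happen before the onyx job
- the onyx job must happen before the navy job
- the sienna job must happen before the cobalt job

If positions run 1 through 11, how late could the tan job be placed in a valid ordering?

2

The jobs that are forced after the tan job, directly or by a chain of constraints, are the sage job, the teal job, the navy job, the scarlet job, the olive job, the sienna job, the onyx job, the violet job, the cobalt job. That's 9 jobs.
So at least 9 jobs follow the tan job, putting the tan job no later than position 2. That position is achievable by scheduling everything else first.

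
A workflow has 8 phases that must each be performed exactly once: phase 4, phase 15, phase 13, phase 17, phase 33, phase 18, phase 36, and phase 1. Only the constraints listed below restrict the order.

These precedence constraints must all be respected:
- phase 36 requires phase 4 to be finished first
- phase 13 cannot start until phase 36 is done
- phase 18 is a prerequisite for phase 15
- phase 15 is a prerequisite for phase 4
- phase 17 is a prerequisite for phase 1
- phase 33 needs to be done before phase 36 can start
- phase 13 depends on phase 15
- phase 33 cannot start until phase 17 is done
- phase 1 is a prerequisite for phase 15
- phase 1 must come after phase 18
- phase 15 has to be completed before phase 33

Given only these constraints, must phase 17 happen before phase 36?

Yes

Chaining the stated constraints: phase 17 → phase 33 → phase 36.
That forces phase 17 before phase 36 in every valid schedule.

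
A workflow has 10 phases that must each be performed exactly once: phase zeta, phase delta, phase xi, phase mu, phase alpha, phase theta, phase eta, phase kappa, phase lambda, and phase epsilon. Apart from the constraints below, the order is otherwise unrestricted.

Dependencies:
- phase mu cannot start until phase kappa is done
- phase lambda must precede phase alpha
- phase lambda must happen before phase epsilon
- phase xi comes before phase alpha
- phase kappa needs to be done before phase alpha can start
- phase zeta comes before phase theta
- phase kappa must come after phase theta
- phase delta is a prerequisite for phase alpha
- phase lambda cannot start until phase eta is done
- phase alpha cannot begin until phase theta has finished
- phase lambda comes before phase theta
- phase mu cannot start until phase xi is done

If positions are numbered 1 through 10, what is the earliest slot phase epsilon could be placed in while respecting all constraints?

3

Every phase that must precede phase epsilon has to come before it. Tracing all chains that end at phase epsilon, those phases are: phase eta, phase lambda — 2 in total.
So at minimum 2 phases come before phase epsilon, putting phase epsilon no earlier than position 3. That position is achievable by scheduling exactly those predecessors first.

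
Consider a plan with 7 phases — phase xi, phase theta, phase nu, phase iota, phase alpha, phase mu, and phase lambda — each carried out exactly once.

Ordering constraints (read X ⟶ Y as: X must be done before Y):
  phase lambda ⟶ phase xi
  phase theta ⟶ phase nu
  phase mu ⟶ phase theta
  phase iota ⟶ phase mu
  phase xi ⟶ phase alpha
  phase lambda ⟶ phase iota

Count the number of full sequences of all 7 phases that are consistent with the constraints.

15

Phase lambda is the only phase with nothing required before it, so every ordering starts there.
Enumerating by repeatedly choosing an available phase (one whose prerequisites are all placed) gives 15 distinct complete orderings.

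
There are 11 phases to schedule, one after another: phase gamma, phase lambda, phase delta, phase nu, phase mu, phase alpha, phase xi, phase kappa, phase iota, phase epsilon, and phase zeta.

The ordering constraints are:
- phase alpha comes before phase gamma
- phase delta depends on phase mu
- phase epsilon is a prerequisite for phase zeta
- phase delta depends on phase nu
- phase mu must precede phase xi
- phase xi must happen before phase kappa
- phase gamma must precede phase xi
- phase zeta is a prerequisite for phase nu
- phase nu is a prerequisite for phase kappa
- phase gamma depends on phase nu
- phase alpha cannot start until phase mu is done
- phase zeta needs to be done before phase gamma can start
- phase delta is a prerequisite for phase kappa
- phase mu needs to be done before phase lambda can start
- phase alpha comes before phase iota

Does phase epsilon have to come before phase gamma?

Chaining the stated constraints: phase epsilon → phase zeta → phase gamma.
So phase epsilon must precede phase gamma in any valid ordering.

Yes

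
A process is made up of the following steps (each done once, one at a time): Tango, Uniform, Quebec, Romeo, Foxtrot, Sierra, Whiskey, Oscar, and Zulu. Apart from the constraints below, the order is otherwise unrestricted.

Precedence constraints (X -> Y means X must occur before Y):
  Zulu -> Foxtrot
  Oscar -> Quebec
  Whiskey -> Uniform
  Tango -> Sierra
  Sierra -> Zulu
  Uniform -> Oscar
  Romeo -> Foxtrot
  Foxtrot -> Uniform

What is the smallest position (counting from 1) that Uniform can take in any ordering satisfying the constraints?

Every step that must precede Uniform has to come before it. Tracing all chains that end at Uniform, those steps are: Tango, Romeo, Foxtrot, Sierra, Whiskey, Zulu — 6 in total.
With 6 mandatory predecessors, the earliest Uniform can sit is position 6+1 = 7, and placing just those 6 first achieves it.

7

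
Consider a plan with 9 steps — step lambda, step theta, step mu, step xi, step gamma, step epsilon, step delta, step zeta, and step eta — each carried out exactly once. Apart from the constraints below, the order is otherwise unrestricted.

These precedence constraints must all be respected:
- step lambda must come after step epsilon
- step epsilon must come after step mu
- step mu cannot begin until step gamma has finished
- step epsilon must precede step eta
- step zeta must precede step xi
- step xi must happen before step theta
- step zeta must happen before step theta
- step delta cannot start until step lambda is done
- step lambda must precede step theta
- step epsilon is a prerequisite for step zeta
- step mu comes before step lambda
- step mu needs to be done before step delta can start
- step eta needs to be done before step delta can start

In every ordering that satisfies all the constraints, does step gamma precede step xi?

Following the dependencies: step gamma → step mu → step epsilon → step zeta → step xi.
So step gamma must precede step xi in any valid ordering.

Yes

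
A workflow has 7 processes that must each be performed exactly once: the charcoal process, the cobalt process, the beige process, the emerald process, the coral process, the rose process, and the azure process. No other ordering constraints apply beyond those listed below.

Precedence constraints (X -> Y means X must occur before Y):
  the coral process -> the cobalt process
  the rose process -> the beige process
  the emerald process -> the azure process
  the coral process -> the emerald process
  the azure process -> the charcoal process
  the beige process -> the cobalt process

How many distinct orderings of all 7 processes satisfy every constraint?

2 processes have no prerequisites (the coral process, the rose process), so any of them could come first.
Enumerating by repeatedly choosing an available process (one whose prerequisites are all placed) gives 34 distinct complete orderings.

34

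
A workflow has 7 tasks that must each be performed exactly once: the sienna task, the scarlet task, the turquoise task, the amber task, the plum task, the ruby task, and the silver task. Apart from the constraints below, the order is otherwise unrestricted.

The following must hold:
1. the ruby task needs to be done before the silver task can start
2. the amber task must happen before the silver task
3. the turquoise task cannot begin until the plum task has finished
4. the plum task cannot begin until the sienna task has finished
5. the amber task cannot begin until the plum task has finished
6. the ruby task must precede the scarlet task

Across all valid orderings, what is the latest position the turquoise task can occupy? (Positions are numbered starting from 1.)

Nothing depends on the turquoise task, so it can be the final task, position 7.

7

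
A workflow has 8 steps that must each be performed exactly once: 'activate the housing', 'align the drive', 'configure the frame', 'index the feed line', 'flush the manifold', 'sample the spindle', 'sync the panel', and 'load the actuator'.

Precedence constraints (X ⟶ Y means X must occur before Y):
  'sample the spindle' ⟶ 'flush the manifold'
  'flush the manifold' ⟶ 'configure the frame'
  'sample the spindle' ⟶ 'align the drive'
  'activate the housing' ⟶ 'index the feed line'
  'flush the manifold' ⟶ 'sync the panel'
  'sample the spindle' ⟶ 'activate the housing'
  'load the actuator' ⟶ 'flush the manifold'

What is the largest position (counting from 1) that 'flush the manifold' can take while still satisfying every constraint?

6

The steps that are forced after 'flush the manifold', directly or by a chain of constraints, are 'configure the frame', 'sync the panel'. That's 2 steps.
With 2 mandatory successors out of 8 steps total, the latest slot for 'flush the manifold' is 8−2 = 6, and it's reachable by doing all non-successors before 'flush the manifold'.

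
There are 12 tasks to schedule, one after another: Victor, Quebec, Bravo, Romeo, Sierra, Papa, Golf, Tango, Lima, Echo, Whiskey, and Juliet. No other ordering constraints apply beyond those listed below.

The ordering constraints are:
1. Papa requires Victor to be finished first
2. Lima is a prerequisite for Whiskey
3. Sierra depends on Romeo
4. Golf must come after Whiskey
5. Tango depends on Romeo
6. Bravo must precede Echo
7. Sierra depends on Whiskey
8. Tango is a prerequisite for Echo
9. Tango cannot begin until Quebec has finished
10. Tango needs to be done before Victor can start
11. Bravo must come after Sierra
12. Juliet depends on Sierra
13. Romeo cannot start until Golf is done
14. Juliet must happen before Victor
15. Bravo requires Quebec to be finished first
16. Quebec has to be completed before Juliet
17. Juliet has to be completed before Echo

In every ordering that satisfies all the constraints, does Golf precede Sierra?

Chaining the stated constraints: Golf → Romeo → Sierra.
That forces Golf before Sierra in every valid schedule.

Yes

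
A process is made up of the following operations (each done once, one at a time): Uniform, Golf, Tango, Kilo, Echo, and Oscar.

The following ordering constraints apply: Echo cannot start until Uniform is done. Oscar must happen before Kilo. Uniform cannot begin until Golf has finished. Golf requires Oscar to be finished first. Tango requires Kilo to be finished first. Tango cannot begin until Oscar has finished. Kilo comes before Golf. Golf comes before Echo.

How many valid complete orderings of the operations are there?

Oscar is the only operation with nothing required before it, so every ordering starts there.
Enumerating by repeatedly choosing an available operation (one whose prerequisites are all placed) gives 4 distinct complete orderings.

4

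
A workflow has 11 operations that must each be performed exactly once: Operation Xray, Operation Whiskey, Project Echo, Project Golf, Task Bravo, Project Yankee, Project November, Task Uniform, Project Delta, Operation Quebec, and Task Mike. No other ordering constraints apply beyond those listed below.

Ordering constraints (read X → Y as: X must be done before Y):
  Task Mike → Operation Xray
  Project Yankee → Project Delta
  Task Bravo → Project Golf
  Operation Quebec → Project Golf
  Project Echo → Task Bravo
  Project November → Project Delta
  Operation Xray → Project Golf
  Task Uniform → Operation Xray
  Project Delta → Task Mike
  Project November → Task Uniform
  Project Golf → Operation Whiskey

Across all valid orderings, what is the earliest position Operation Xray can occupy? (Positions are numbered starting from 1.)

Every operation that must precede Operation Xray has to come before it. Tracing all chains that end at Operation Xray, those operations are: Project Yankee, Project November, Task Uniform, Project Delta, Task Mike — 5 in total.
With 5 mandatory predecessors, the earliest Operation Xray can sit is position 5+1 = 6, and placing just those 5 first achieves it.

6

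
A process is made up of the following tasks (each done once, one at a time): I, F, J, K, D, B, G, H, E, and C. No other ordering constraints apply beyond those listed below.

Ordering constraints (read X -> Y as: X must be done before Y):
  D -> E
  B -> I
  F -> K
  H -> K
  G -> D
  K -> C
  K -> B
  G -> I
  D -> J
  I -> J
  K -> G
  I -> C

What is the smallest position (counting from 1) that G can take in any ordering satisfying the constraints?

The tasks that are forced before G, directly or transitively, are F, K, H. That's 3 tasks.
With 3 mandatory predecessors, the earliest G can sit is position 3+1 = 4, and placing just those 3 first achieves it.

4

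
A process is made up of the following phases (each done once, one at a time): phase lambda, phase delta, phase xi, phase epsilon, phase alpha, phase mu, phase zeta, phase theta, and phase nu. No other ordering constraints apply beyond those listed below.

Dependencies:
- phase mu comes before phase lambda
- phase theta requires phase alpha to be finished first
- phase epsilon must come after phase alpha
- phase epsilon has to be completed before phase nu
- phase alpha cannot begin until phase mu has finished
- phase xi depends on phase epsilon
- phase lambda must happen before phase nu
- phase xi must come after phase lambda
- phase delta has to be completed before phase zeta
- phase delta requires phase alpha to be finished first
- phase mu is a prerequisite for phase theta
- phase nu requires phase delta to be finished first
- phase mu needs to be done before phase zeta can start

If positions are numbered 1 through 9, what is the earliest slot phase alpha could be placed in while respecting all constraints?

Working backwards through the constraints from phase alpha, its only required predecessor is phase mu.
So at minimum 1 phase comes before phase alpha, putting phase alpha no earlier than position 2. That position is achievable by scheduling exactly that predecessor first.

2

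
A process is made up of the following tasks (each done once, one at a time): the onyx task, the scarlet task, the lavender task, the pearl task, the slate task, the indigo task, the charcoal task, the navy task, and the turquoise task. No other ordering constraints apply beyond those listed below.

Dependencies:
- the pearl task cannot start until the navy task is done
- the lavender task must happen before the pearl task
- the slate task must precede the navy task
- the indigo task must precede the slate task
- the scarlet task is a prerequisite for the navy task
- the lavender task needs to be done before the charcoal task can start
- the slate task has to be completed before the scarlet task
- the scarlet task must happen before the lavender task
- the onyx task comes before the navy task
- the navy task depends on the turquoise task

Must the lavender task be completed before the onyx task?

No

No chain of constraints connects the lavender task to the onyx task in either direction.
There exist valid orderings with the onyx task before the lavender task, so the lavender task is not required to come first.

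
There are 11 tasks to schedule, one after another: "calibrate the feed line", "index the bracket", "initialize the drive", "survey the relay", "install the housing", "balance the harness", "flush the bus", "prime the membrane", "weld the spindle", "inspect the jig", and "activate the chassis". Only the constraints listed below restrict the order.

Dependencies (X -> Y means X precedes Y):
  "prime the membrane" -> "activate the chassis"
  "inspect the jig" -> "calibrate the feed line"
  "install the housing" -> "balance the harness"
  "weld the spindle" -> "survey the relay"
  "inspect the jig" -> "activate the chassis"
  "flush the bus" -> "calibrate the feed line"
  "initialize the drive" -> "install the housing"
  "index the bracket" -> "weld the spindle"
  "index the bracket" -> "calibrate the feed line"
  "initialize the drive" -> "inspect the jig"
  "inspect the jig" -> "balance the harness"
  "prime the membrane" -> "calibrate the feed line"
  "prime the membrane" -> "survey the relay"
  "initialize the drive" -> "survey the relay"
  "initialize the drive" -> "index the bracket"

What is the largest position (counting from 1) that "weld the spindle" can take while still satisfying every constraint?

10

Following the constraints forward from "weld the spindle", its only required successor is "survey the relay".
With 1 mandatory successor out of 11 tasks total, the latest slot for "weld the spindle" is 11−1 = 10, and it's reachable by doing all non-successors before "weld the spindle".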